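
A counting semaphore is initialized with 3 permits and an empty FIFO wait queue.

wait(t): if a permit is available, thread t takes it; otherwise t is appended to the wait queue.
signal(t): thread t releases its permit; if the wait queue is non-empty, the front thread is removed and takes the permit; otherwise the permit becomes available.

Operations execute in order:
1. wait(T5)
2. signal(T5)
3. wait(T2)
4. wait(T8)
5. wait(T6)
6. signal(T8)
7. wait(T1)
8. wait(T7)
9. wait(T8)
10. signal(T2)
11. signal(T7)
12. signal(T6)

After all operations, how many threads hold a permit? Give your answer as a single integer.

Step 1: wait(T5) -> count=2 queue=[] holders={T5}
Step 2: signal(T5) -> count=3 queue=[] holders={none}
Step 3: wait(T2) -> count=2 queue=[] holders={T2}
Step 4: wait(T8) -> count=1 queue=[] holders={T2,T8}
Step 5: wait(T6) -> count=0 queue=[] holders={T2,T6,T8}
Step 6: signal(T8) -> count=1 queue=[] holders={T2,T6}
Step 7: wait(T1) -> count=0 queue=[] holders={T1,T2,T6}
Step 8: wait(T7) -> count=0 queue=[T7] holders={T1,T2,T6}
Step 9: wait(T8) -> count=0 queue=[T7,T8] holders={T1,T2,T6}
Step 10: signal(T2) -> count=0 queue=[T8] holders={T1,T6,T7}
Step 11: signal(T7) -> count=0 queue=[] holders={T1,T6,T8}
Step 12: signal(T6) -> count=1 queue=[] holders={T1,T8}
Final holders: {T1,T8} -> 2 thread(s)

Answer: 2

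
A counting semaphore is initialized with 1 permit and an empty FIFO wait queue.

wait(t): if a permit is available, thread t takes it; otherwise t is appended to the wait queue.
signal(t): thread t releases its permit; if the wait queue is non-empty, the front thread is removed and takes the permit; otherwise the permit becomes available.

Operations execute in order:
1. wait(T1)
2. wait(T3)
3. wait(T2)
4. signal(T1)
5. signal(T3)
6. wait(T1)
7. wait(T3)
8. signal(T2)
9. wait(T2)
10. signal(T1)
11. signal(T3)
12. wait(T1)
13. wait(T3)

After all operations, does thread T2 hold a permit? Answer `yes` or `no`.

Answer: yes

Derivation:
Step 1: wait(T1) -> count=0 queue=[] holders={T1}
Step 2: wait(T3) -> count=0 queue=[T3] holders={T1}
Step 3: wait(T2) -> count=0 queue=[T3,T2] holders={T1}
Step 4: signal(T1) -> count=0 queue=[T2] holders={T3}
Step 5: signal(T3) -> count=0 queue=[] holders={T2}
Step 6: wait(T1) -> count=0 queue=[T1] holders={T2}
Step 7: wait(T3) -> count=0 queue=[T1,T3] holders={T2}
Step 8: signal(T2) -> count=0 queue=[T3] holders={T1}
Step 9: wait(T2) -> count=0 queue=[T3,T2] holders={T1}
Step 10: signal(T1) -> count=0 queue=[T2] holders={T3}
Step 11: signal(T3) -> count=0 queue=[] holders={T2}
Step 12: wait(T1) -> count=0 queue=[T1] holders={T2}
Step 13: wait(T3) -> count=0 queue=[T1,T3] holders={T2}
Final holders: {T2} -> T2 in holders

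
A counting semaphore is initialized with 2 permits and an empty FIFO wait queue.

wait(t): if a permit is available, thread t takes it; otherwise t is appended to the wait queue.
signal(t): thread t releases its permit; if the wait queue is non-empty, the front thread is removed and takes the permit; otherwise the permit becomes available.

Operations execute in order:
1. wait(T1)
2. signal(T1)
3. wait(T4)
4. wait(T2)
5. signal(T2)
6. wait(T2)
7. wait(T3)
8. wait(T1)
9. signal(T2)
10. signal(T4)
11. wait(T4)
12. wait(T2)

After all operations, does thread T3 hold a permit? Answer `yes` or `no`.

Answer: yes

Derivation:
Step 1: wait(T1) -> count=1 queue=[] holders={T1}
Step 2: signal(T1) -> count=2 queue=[] holders={none}
Step 3: wait(T4) -> count=1 queue=[] holders={T4}
Step 4: wait(T2) -> count=0 queue=[] holders={T2,T4}
Step 5: signal(T2) -> count=1 queue=[] holders={T4}
Step 6: wait(T2) -> count=0 queue=[] holders={T2,T4}
Step 7: wait(T3) -> count=0 queue=[T3] holders={T2,T4}
Step 8: wait(T1) -> count=0 queue=[T3,T1] holders={T2,T4}
Step 9: signal(T2) -> count=0 queue=[T1] holders={T3,T4}
Step 10: signal(T4) -> count=0 queue=[] holders={T1,T3}
Step 11: wait(T4) -> count=0 queue=[T4] holders={T1,T3}
Step 12: wait(T2) -> count=0 queue=[T4,T2] holders={T1,T3}
Final holders: {T1,T3} -> T3 in holders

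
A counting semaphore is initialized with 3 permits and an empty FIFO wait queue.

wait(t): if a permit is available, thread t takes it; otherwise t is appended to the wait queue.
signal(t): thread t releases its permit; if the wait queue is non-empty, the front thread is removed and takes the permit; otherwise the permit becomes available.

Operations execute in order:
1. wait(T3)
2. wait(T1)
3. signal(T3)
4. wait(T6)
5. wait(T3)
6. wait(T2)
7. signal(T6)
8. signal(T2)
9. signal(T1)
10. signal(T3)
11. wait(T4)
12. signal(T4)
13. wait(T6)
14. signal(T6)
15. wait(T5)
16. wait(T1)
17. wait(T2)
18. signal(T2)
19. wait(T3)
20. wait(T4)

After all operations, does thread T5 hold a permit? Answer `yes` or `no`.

Step 1: wait(T3) -> count=2 queue=[] holders={T3}
Step 2: wait(T1) -> count=1 queue=[] holders={T1,T3}
Step 3: signal(T3) -> count=2 queue=[] holders={T1}
Step 4: wait(T6) -> count=1 queue=[] holders={T1,T6}
Step 5: wait(T3) -> count=0 queue=[] holders={T1,T3,T6}
Step 6: wait(T2) -> count=0 queue=[T2] holders={T1,T3,T6}
Step 7: signal(T6) -> count=0 queue=[] holders={T1,T2,T3}
Step 8: signal(T2) -> count=1 queue=[] holders={T1,T3}
Step 9: signal(T1) -> count=2 queue=[] holders={T3}
Step 10: signal(T3) -> count=3 queue=[] holders={none}
Step 11: wait(T4) -> count=2 queue=[] holders={T4}
Step 12: signal(T4) -> count=3 queue=[] holders={none}
Step 13: wait(T6) -> count=2 queue=[] holders={T6}
Step 14: signal(T6) -> count=3 queue=[] holders={none}
Step 15: wait(T5) -> count=2 queue=[] holders={T5}
Step 16: wait(T1) -> count=1 queue=[] holders={T1,T5}
Step 17: wait(T2) -> count=0 queue=[] holders={T1,T2,T5}
Step 18: signal(T2) -> count=1 queue=[] holders={T1,T5}
Step 19: wait(T3) -> count=0 queue=[] holders={T1,T3,T5}
Step 20: wait(T4) -> count=0 queue=[T4] holders={T1,T3,T5}
Final holders: {T1,T3,T5} -> T5 in holders

Answer: yes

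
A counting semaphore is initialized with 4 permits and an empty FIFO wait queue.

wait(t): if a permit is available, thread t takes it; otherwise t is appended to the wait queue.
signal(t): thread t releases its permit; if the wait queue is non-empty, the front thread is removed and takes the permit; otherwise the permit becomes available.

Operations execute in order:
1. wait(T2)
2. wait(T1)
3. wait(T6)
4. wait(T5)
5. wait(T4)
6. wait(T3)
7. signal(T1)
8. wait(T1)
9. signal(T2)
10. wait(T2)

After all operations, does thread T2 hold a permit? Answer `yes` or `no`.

Step 1: wait(T2) -> count=3 queue=[] holders={T2}
Step 2: wait(T1) -> count=2 queue=[] holders={T1,T2}
Step 3: wait(T6) -> count=1 queue=[] holders={T1,T2,T6}
Step 4: wait(T5) -> count=0 queue=[] holders={T1,T2,T5,T6}
Step 5: wait(T4) -> count=0 queue=[T4] holders={T1,T2,T5,T6}
Step 6: wait(T3) -> count=0 queue=[T4,T3] holders={T1,T2,T5,T6}
Step 7: signal(T1) -> count=0 queue=[T3] holders={T2,T4,T5,T6}
Step 8: wait(T1) -> count=0 queue=[T3,T1] holders={T2,T4,T5,T6}
Step 9: signal(T2) -> count=0 queue=[T1] holders={T3,T4,T5,T6}
Step 10: wait(T2) -> count=0 queue=[T1,T2] holders={T3,T4,T5,T6}
Final holders: {T3,T4,T5,T6} -> T2 not in holders

Answer: no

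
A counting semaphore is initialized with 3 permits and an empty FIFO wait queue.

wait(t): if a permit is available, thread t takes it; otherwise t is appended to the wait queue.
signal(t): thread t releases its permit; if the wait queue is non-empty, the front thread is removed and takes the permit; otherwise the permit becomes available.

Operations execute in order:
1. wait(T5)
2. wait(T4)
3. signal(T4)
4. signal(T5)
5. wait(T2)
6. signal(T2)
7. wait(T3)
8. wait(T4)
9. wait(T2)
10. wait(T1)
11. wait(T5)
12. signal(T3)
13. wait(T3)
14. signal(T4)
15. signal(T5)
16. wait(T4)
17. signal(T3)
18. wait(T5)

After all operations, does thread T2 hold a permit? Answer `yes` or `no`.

Answer: yes

Derivation:
Step 1: wait(T5) -> count=2 queue=[] holders={T5}
Step 2: wait(T4) -> count=1 queue=[] holders={T4,T5}
Step 3: signal(T4) -> count=2 queue=[] holders={T5}
Step 4: signal(T5) -> count=3 queue=[] holders={none}
Step 5: wait(T2) -> count=2 queue=[] holders={T2}
Step 6: signal(T2) -> count=3 queue=[] holders={none}
Step 7: wait(T3) -> count=2 queue=[] holders={T3}
Step 8: wait(T4) -> count=1 queue=[] holders={T3,T4}
Step 9: wait(T2) -> count=0 queue=[] holders={T2,T3,T4}
Step 10: wait(T1) -> count=0 queue=[T1] holders={T2,T3,T4}
Step 11: wait(T5) -> count=0 queue=[T1,T5] holders={T2,T3,T4}
Step 12: signal(T3) -> count=0 queue=[T5] holders={T1,T2,T4}
Step 13: wait(T3) -> count=0 queue=[T5,T3] holders={T1,T2,T4}
Step 14: signal(T4) -> count=0 queue=[T3] holders={T1,T2,T5}
Step 15: signal(T5) -> count=0 queue=[] holders={T1,T2,T3}
Step 16: wait(T4) -> count=0 queue=[T4] holders={T1,T2,T3}
Step 17: signal(T3) -> count=0 queue=[] holders={T1,T2,T4}
Step 18: wait(T5) -> count=0 queue=[T5] holders={T1,T2,T4}
Final holders: {T1,T2,T4} -> T2 in holders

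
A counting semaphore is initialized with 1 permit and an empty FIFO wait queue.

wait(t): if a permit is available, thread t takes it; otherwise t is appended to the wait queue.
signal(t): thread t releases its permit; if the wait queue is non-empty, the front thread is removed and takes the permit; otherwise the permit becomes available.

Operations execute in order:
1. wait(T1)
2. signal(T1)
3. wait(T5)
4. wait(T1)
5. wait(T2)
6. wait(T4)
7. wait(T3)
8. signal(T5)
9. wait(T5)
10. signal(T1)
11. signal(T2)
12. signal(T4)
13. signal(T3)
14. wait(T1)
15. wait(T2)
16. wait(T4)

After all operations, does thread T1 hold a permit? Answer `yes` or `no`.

Answer: no

Derivation:
Step 1: wait(T1) -> count=0 queue=[] holders={T1}
Step 2: signal(T1) -> count=1 queue=[] holders={none}
Step 3: wait(T5) -> count=0 queue=[] holders={T5}
Step 4: wait(T1) -> count=0 queue=[T1] holders={T5}
Step 5: wait(T2) -> count=0 queue=[T1,T2] holders={T5}
Step 6: wait(T4) -> count=0 queue=[T1,T2,T4] holders={T5}
Step 7: wait(T3) -> count=0 queue=[T1,T2,T4,T3] holders={T5}
Step 8: signal(T5) -> count=0 queue=[T2,T4,T3] holders={T1}
Step 9: wait(T5) -> count=0 queue=[T2,T4,T3,T5] holders={T1}
Step 10: signal(T1) -> count=0 queue=[T4,T3,T5] holders={T2}
Step 11: signal(T2) -> count=0 queue=[T3,T5] holders={T4}
Step 12: signal(T4) -> count=0 queue=[T5] holders={T3}
Step 13: signal(T3) -> count=0 queue=[] holders={T5}
Step 14: wait(T1) -> count=0 queue=[T1] holders={T5}
Step 15: wait(T2) -> count=0 queue=[T1,T2] holders={T5}
Step 16: wait(T4) -> count=0 queue=[T1,T2,T4] holders={T5}
Final holders: {T5} -> T1 not in holders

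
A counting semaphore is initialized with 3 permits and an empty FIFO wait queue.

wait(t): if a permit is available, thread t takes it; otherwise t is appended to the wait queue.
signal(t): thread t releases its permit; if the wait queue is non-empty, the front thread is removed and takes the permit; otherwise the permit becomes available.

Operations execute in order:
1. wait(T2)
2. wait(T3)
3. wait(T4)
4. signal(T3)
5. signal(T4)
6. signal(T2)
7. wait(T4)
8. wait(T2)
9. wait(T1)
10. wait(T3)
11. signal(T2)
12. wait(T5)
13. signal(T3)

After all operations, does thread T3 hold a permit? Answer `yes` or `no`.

Answer: no

Derivation:
Step 1: wait(T2) -> count=2 queue=[] holders={T2}
Step 2: wait(T3) -> count=1 queue=[] holders={T2,T3}
Step 3: wait(T4) -> count=0 queue=[] holders={T2,T3,T4}
Step 4: signal(T3) -> count=1 queue=[] holders={T2,T4}
Step 5: signal(T4) -> count=2 queue=[] holders={T2}
Step 6: signal(T2) -> count=3 queue=[] holders={none}
Step 7: wait(T4) -> count=2 queue=[] holders={T4}
Step 8: wait(T2) -> count=1 queue=[] holders={T2,T4}
Step 9: wait(T1) -> count=0 queue=[] holders={T1,T2,T4}
Step 10: wait(T3) -> count=0 queue=[T3] holders={T1,T2,T4}
Step 11: signal(T2) -> count=0 queue=[] holders={T1,T3,T4}
Step 12: wait(T5) -> count=0 queue=[T5] holders={T1,T3,T4}
Step 13: signal(T3) -> count=0 queue=[] holders={T1,T4,T5}
Final holders: {T1,T4,T5} -> T3 not in holders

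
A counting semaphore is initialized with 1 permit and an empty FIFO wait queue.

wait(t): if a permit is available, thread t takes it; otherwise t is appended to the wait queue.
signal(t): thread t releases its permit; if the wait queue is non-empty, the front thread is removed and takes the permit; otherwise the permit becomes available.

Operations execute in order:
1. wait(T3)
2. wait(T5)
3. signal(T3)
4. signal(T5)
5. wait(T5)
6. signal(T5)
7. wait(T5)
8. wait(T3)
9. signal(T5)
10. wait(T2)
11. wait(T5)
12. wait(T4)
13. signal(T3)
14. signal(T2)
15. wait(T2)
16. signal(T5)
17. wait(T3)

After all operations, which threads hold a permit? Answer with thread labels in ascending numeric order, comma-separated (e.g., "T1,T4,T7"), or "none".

Answer: T4

Derivation:
Step 1: wait(T3) -> count=0 queue=[] holders={T3}
Step 2: wait(T5) -> count=0 queue=[T5] holders={T3}
Step 3: signal(T3) -> count=0 queue=[] holders={T5}
Step 4: signal(T5) -> count=1 queue=[] holders={none}
Step 5: wait(T5) -> count=0 queue=[] holders={T5}
Step 6: signal(T5) -> count=1 queue=[] holders={none}
Step 7: wait(T5) -> count=0 queue=[] holders={T5}
Step 8: wait(T3) -> count=0 queue=[T3] holders={T5}
Step 9: signal(T5) -> count=0 queue=[] holders={T3}
Step 10: wait(T2) -> count=0 queue=[T2] holders={T3}
Step 11: wait(T5) -> count=0 queue=[T2,T5] holders={T3}
Step 12: wait(T4) -> count=0 queue=[T2,T5,T4] holders={T3}
Step 13: signal(T3) -> count=0 queue=[T5,T4] holders={T2}
Step 14: signal(T2) -> count=0 queue=[T4] holders={T5}
Step 15: wait(T2) -> count=0 queue=[T4,T2] holders={T5}
Step 16: signal(T5) -> count=0 queue=[T2] holders={T4}
Step 17: wait(T3) -> count=0 queue=[T2,T3] holders={T4}
Final holders: T4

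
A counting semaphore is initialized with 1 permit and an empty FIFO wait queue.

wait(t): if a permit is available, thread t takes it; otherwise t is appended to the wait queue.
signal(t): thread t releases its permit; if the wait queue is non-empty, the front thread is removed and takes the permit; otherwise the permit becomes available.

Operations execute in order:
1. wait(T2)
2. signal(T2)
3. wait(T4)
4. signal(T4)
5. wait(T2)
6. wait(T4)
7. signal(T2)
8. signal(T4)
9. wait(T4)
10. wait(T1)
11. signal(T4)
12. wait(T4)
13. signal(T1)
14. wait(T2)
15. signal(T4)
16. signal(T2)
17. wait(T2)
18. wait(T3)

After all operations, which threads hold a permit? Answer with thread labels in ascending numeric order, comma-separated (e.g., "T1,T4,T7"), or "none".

Step 1: wait(T2) -> count=0 queue=[] holders={T2}
Step 2: signal(T2) -> count=1 queue=[] holders={none}
Step 3: wait(T4) -> count=0 queue=[] holders={T4}
Step 4: signal(T4) -> count=1 queue=[] holders={none}
Step 5: wait(T2) -> count=0 queue=[] holders={T2}
Step 6: wait(T4) -> count=0 queue=[T4] holders={T2}
Step 7: signal(T2) -> count=0 queue=[] holders={T4}
Step 8: signal(T4) -> count=1 queue=[] holders={none}
Step 9: wait(T4) -> count=0 queue=[] holders={T4}
Step 10: wait(T1) -> count=0 queue=[T1] holders={T4}
Step 11: signal(T4) -> count=0 queue=[] holders={T1}
Step 12: wait(T4) -> count=0 queue=[T4] holders={T1}
Step 13: signal(T1) -> count=0 queue=[] holders={T4}
Step 14: wait(T2) -> count=0 queue=[T2] holders={T4}
Step 15: signal(T4) -> count=0 queue=[] holders={T2}
Step 16: signal(T2) -> count=1 queue=[] holders={none}
Step 17: wait(T2) -> count=0 queue=[] holders={T2}
Step 18: wait(T3) -> count=0 queue=[T3] holders={T2}
Final holders: T2

Answer: T2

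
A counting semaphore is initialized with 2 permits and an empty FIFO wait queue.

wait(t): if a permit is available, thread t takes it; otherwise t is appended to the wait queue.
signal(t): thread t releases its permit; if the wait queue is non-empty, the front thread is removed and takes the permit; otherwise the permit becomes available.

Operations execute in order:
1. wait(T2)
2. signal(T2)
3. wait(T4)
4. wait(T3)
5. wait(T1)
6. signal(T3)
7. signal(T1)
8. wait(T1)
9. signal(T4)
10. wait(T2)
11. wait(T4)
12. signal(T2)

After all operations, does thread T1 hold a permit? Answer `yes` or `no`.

Answer: yes

Derivation:
Step 1: wait(T2) -> count=1 queue=[] holders={T2}
Step 2: signal(T2) -> count=2 queue=[] holders={none}
Step 3: wait(T4) -> count=1 queue=[] holders={T4}
Step 4: wait(T3) -> count=0 queue=[] holders={T3,T4}
Step 5: wait(T1) -> count=0 queue=[T1] holders={T3,T4}
Step 6: signal(T3) -> count=0 queue=[] holders={T1,T4}
Step 7: signal(T1) -> count=1 queue=[] holders={T4}
Step 8: wait(T1) -> count=0 queue=[] holders={T1,T4}
Step 9: signal(T4) -> count=1 queue=[] holders={T1}
Step 10: wait(T2) -> count=0 queue=[] holders={T1,T2}
Step 11: wait(T4) -> count=0 queue=[T4] holders={T1,T2}
Step 12: signal(T2) -> count=0 queue=[] holders={T1,T4}
Final holders: {T1,T4} -> T1 in holders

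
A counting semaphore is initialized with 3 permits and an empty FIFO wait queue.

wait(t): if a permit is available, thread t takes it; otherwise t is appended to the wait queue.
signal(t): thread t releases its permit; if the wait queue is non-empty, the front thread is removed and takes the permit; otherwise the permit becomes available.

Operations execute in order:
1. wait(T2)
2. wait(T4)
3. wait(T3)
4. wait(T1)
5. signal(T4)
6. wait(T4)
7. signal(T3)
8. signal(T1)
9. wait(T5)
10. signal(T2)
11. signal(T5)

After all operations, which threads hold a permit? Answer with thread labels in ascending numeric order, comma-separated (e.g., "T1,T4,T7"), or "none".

Answer: T4

Derivation:
Step 1: wait(T2) -> count=2 queue=[] holders={T2}
Step 2: wait(T4) -> count=1 queue=[] holders={T2,T4}
Step 3: wait(T3) -> count=0 queue=[] holders={T2,T3,T4}
Step 4: wait(T1) -> count=0 queue=[T1] holders={T2,T3,T4}
Step 5: signal(T4) -> count=0 queue=[] holders={T1,T2,T3}
Step 6: wait(T4) -> count=0 queue=[T4] holders={T1,T2,T3}
Step 7: signal(T3) -> count=0 queue=[] holders={T1,T2,T4}
Step 8: signal(T1) -> count=1 queue=[] holders={T2,T4}
Step 9: wait(T5) -> count=0 queue=[] holders={T2,T4,T5}
Step 10: signal(T2) -> count=1 queue=[] holders={T4,T5}
Step 11: signal(T5) -> count=2 queue=[] holders={T4}
Final holders: T4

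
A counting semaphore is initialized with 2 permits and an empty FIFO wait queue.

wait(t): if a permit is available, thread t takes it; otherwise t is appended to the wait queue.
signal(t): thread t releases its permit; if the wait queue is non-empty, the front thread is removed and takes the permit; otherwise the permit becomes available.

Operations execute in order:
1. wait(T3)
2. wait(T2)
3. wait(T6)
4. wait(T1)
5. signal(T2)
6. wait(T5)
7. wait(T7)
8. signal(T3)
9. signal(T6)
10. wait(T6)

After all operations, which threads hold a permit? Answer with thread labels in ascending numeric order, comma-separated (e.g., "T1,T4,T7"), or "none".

Answer: T1,T5

Derivation:
Step 1: wait(T3) -> count=1 queue=[] holders={T3}
Step 2: wait(T2) -> count=0 queue=[] holders={T2,T3}
Step 3: wait(T6) -> count=0 queue=[T6] holders={T2,T3}
Step 4: wait(T1) -> count=0 queue=[T6,T1] holders={T2,T3}
Step 5: signal(T2) -> count=0 queue=[T1] holders={T3,T6}
Step 6: wait(T5) -> count=0 queue=[T1,T5] holders={T3,T6}
Step 7: wait(T7) -> count=0 queue=[T1,T5,T7] holders={T3,T6}
Step 8: signal(T3) -> count=0 queue=[T5,T7] holders={T1,T6}
Step 9: signal(T6) -> count=0 queue=[T7] holders={T1,T5}
Step 10: wait(T6) -> count=0 queue=[T7,T6] holders={T1,T5}
Final holders: T1,T5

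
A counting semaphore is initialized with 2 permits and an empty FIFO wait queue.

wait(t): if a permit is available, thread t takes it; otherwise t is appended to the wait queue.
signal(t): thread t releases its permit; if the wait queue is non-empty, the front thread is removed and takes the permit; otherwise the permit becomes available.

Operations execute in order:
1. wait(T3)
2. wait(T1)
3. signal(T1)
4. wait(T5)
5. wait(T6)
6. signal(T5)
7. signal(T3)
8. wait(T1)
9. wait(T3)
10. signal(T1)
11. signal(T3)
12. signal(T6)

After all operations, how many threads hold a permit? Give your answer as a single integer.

Step 1: wait(T3) -> count=1 queue=[] holders={T3}
Step 2: wait(T1) -> count=0 queue=[] holders={T1,T3}
Step 3: signal(T1) -> count=1 queue=[] holders={T3}
Step 4: wait(T5) -> count=0 queue=[] holders={T3,T5}
Step 5: wait(T6) -> count=0 queue=[T6] holders={T3,T5}
Step 6: signal(T5) -> count=0 queue=[] holders={T3,T6}
Step 7: signal(T3) -> count=1 queue=[] holders={T6}
Step 8: wait(T1) -> count=0 queue=[] holders={T1,T6}
Step 9: wait(T3) -> count=0 queue=[T3] holders={T1,T6}
Step 10: signal(T1) -> count=0 queue=[] holders={T3,T6}
Step 11: signal(T3) -> count=1 queue=[] holders={T6}
Step 12: signal(T6) -> count=2 queue=[] holders={none}
Final holders: {none} -> 0 thread(s)

Answer: 0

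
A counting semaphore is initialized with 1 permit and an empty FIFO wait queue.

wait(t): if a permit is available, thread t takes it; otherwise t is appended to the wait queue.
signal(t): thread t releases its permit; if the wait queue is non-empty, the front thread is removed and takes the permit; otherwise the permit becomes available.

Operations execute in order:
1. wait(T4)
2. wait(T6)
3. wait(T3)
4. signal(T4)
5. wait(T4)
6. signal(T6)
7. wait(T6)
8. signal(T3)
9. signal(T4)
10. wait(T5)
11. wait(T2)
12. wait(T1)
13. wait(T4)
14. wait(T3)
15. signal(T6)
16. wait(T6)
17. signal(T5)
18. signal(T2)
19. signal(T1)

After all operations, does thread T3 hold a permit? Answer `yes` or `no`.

Answer: no

Derivation:
Step 1: wait(T4) -> count=0 queue=[] holders={T4}
Step 2: wait(T6) -> count=0 queue=[T6] holders={T4}
Step 3: wait(T3) -> count=0 queue=[T6,T3] holders={T4}
Step 4: signal(T4) -> count=0 queue=[T3] holders={T6}
Step 5: wait(T4) -> count=0 queue=[T3,T4] holders={T6}
Step 6: signal(T6) -> count=0 queue=[T4] holders={T3}
Step 7: wait(T6) -> count=0 queue=[T4,T6] holders={T3}
Step 8: signal(T3) -> count=0 queue=[T6] holders={T4}
Step 9: signal(T4) -> count=0 queue=[] holders={T6}
Step 10: wait(T5) -> count=0 queue=[T5] holders={T6}
Step 11: wait(T2) -> count=0 queue=[T5,T2] holders={T6}
Step 12: wait(T1) -> count=0 queue=[T5,T2,T1] holders={T6}
Step 13: wait(T4) -> count=0 queue=[T5,T2,T1,T4] holders={T6}
Step 14: wait(T3) -> count=0 queue=[T5,T2,T1,T4,T3] holders={T6}
Step 15: signal(T6) -> count=0 queue=[T2,T1,T4,T3] holders={T5}
Step 16: wait(T6) -> count=0 queue=[T2,T1,T4,T3,T6] holders={T5}
Step 17: signal(T5) -> count=0 queue=[T1,T4,T3,T6] holders={T2}
Step 18: signal(T2) -> count=0 queue=[T4,T3,T6] holders={T1}
Step 19: signal(T1) -> count=0 queue=[T3,T6] holders={T4}
Final holders: {T4} -> T3 not in holders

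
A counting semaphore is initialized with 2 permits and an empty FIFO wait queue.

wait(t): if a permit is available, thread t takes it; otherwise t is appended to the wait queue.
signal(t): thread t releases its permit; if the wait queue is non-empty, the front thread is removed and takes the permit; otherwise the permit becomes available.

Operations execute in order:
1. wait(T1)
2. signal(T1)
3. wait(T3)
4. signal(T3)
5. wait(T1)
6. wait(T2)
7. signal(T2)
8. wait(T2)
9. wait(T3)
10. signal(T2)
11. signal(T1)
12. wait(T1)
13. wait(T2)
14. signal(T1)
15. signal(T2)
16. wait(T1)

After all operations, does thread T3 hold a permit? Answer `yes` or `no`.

Step 1: wait(T1) -> count=1 queue=[] holders={T1}
Step 2: signal(T1) -> count=2 queue=[] holders={none}
Step 3: wait(T3) -> count=1 queue=[] holders={T3}
Step 4: signal(T3) -> count=2 queue=[] holders={none}
Step 5: wait(T1) -> count=1 queue=[] holders={T1}
Step 6: wait(T2) -> count=0 queue=[] holders={T1,T2}
Step 7: signal(T2) -> count=1 queue=[] holders={T1}
Step 8: wait(T2) -> count=0 queue=[] holders={T1,T2}
Step 9: wait(T3) -> count=0 queue=[T3] holders={T1,T2}
Step 10: signal(T2) -> count=0 queue=[] holders={T1,T3}
Step 11: signal(T1) -> count=1 queue=[] holders={T3}
Step 12: wait(T1) -> count=0 queue=[] holders={T1,T3}
Step 13: wait(T2) -> count=0 queue=[T2] holders={T1,T3}
Step 14: signal(T1) -> count=0 queue=[] holders={T2,T3}
Step 15: signal(T2) -> count=1 queue=[] holders={T3}
Step 16: wait(T1) -> count=0 queue=[] holders={T1,T3}
Final holders: {T1,T3} -> T3 in holders

Answer: yes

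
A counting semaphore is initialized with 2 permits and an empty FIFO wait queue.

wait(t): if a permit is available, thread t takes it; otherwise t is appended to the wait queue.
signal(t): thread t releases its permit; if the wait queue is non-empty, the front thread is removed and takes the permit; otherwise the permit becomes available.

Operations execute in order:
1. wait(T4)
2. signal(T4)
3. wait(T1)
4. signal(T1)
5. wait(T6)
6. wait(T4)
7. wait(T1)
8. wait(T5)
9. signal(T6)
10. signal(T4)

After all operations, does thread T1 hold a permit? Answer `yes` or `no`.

Step 1: wait(T4) -> count=1 queue=[] holders={T4}
Step 2: signal(T4) -> count=2 queue=[] holders={none}
Step 3: wait(T1) -> count=1 queue=[] holders={T1}
Step 4: signal(T1) -> count=2 queue=[] holders={none}
Step 5: wait(T6) -> count=1 queue=[] holders={T6}
Step 6: wait(T4) -> count=0 queue=[] holders={T4,T6}
Step 7: wait(T1) -> count=0 queue=[T1] holders={T4,T6}
Step 8: wait(T5) -> count=0 queue=[T1,T5] holders={T4,T6}
Step 9: signal(T6) -> count=0 queue=[T5] holders={T1,T4}
Step 10: signal(T4) -> count=0 queue=[] holders={T1,T5}
Final holders: {T1,T5} -> T1 in holders

Answer: yes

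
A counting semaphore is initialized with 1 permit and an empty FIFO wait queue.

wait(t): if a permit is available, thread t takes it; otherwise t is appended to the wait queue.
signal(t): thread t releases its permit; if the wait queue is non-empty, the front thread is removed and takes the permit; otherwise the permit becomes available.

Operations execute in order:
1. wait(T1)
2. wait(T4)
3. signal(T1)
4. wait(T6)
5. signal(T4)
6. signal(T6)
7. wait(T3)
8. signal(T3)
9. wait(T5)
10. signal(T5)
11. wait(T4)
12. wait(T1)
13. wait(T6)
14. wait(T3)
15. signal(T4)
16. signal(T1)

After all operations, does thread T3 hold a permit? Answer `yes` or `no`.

Answer: no

Derivation:
Step 1: wait(T1) -> count=0 queue=[] holders={T1}
Step 2: wait(T4) -> count=0 queue=[T4] holders={T1}
Step 3: signal(T1) -> count=0 queue=[] holders={T4}
Step 4: wait(T6) -> count=0 queue=[T6] holders={T4}
Step 5: signal(T4) -> count=0 queue=[] holders={T6}
Step 6: signal(T6) -> count=1 queue=[] holders={none}
Step 7: wait(T3) -> count=0 queue=[] holders={T3}
Step 8: signal(T3) -> count=1 queue=[] holders={none}
Step 9: wait(T5) -> count=0 queue=[] holders={T5}
Step 10: signal(T5) -> count=1 queue=[] holders={none}
Step 11: wait(T4) -> count=0 queue=[] holders={T4}
Step 12: wait(T1) -> count=0 queue=[T1] holders={T4}
Step 13: wait(T6) -> count=0 queue=[T1,T6] holders={T4}
Step 14: wait(T3) -> count=0 queue=[T1,T6,T3] holders={T4}
Step 15: signal(T4) -> count=0 queue=[T6,T3] holders={T1}
Step 16: signal(T1) -> count=0 queue=[T3] holders={T6}
Final holders: {T6} -> T3 not in holders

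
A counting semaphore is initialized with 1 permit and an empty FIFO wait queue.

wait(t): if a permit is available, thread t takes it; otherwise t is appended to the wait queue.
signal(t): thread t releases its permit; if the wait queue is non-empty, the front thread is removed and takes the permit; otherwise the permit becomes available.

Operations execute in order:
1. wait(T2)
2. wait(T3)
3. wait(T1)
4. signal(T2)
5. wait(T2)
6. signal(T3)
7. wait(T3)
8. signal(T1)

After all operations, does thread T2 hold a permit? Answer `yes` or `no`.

Answer: yes

Derivation:
Step 1: wait(T2) -> count=0 queue=[] holders={T2}
Step 2: wait(T3) -> count=0 queue=[T3] holders={T2}
Step 3: wait(T1) -> count=0 queue=[T3,T1] holders={T2}
Step 4: signal(T2) -> count=0 queue=[T1] holders={T3}
Step 5: wait(T2) -> count=0 queue=[T1,T2] holders={T3}
Step 6: signal(T3) -> count=0 queue=[T2] holders={T1}
Step 7: wait(T3) -> count=0 queue=[T2,T3] holders={T1}
Step 8: signal(T1) -> count=0 queue=[T3] holders={T2}
Final holders: {T2} -> T2 in holders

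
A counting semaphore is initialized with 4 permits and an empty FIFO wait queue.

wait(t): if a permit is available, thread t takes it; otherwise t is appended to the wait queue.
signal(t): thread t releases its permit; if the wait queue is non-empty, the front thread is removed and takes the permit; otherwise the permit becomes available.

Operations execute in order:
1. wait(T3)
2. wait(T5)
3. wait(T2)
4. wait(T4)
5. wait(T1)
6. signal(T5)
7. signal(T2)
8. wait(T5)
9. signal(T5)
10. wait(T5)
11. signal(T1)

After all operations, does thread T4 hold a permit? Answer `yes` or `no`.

Step 1: wait(T3) -> count=3 queue=[] holders={T3}
Step 2: wait(T5) -> count=2 queue=[] holders={T3,T5}
Step 3: wait(T2) -> count=1 queue=[] holders={T2,T3,T5}
Step 4: wait(T4) -> count=0 queue=[] holders={T2,T3,T4,T5}
Step 5: wait(T1) -> count=0 queue=[T1] holders={T2,T3,T4,T5}
Step 6: signal(T5) -> count=0 queue=[] holders={T1,T2,T3,T4}
Step 7: signal(T2) -> count=1 queue=[] holders={T1,T3,T4}
Step 8: wait(T5) -> count=0 queue=[] holders={T1,T3,T4,T5}
Step 9: signal(T5) -> count=1 queue=[] holders={T1,T3,T4}
Step 10: wait(T5) -> count=0 queue=[] holders={T1,T3,T4,T5}
Step 11: signal(T1) -> count=1 queue=[] holders={T3,T4,T5}
Final holders: {T3,T4,T5} -> T4 in holders

Answer: yes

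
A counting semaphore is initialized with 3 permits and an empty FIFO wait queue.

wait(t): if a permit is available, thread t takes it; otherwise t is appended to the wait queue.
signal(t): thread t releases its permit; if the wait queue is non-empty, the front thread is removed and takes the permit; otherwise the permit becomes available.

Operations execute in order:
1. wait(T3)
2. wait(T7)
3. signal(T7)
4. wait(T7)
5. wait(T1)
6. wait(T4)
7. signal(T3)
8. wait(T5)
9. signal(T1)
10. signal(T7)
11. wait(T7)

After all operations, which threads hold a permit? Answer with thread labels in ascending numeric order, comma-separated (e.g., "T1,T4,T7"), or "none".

Answer: T4,T5,T7

Derivation:
Step 1: wait(T3) -> count=2 queue=[] holders={T3}
Step 2: wait(T7) -> count=1 queue=[] holders={T3,T7}
Step 3: signal(T7) -> count=2 queue=[] holders={T3}
Step 4: wait(T7) -> count=1 queue=[] holders={T3,T7}
Step 5: wait(T1) -> count=0 queue=[] holders={T1,T3,T7}
Step 6: wait(T4) -> count=0 queue=[T4] holders={T1,T3,T7}
Step 7: signal(T3) -> count=0 queue=[] holders={T1,T4,T7}
Step 8: wait(T5) -> count=0 queue=[T5] holders={T1,T4,T7}
Step 9: signal(T1) -> count=0 queue=[] holders={T4,T5,T7}
Step 10: signal(T7) -> count=1 queue=[] holders={T4,T5}
Step 11: wait(T7) -> count=0 queue=[] holders={T4,T5,T7}
Final holders: T4,T5,T7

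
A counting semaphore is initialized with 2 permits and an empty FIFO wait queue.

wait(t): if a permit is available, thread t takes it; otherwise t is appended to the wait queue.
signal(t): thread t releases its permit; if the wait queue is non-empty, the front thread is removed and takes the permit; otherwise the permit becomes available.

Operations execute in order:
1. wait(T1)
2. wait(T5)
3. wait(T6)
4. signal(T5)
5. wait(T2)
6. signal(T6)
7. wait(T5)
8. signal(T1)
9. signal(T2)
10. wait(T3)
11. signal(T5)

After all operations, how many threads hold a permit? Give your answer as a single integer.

Answer: 1

Derivation:
Step 1: wait(T1) -> count=1 queue=[] holders={T1}
Step 2: wait(T5) -> count=0 queue=[] holders={T1,T5}
Step 3: wait(T6) -> count=0 queue=[T6] holders={T1,T5}
Step 4: signal(T5) -> count=0 queue=[] holders={T1,T6}
Step 5: wait(T2) -> count=0 queue=[T2] holders={T1,T6}
Step 6: signal(T6) -> count=0 queue=[] holders={T1,T2}
Step 7: wait(T5) -> count=0 queue=[T5] holders={T1,T2}
Step 8: signal(T1) -> count=0 queue=[] holders={T2,T5}
Step 9: signal(T2) -> count=1 queue=[] holders={T5}
Step 10: wait(T3) -> count=0 queue=[] holders={T3,T5}
Step 11: signal(T5) -> count=1 queue=[] holders={T3}
Final holders: {T3} -> 1 thread(s)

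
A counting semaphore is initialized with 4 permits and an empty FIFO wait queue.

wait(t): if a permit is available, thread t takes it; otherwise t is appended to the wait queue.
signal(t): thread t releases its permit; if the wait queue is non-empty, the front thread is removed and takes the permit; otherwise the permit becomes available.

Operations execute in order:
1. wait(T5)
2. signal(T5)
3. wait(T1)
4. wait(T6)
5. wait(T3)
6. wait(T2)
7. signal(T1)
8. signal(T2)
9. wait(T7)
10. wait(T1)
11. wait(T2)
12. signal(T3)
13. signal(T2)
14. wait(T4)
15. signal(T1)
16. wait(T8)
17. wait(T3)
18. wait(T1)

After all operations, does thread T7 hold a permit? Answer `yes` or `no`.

Answer: yes

Derivation:
Step 1: wait(T5) -> count=3 queue=[] holders={T5}
Step 2: signal(T5) -> count=4 queue=[] holders={none}
Step 3: wait(T1) -> count=3 queue=[] holders={T1}
Step 4: wait(T6) -> count=2 queue=[] holders={T1,T6}
Step 5: wait(T3) -> count=1 queue=[] holders={T1,T3,T6}
Step 6: wait(T2) -> count=0 queue=[] holders={T1,T2,T3,T6}
Step 7: signal(T1) -> count=1 queue=[] holders={T2,T3,T6}
Step 8: signal(T2) -> count=2 queue=[] holders={T3,T6}
Step 9: wait(T7) -> count=1 queue=[] holders={T3,T6,T7}
Step 10: wait(T1) -> count=0 queue=[] holders={T1,T3,T6,T7}
Step 11: wait(T2) -> count=0 queue=[T2] holders={T1,T3,T6,T7}
Step 12: signal(T3) -> count=0 queue=[] holders={T1,T2,T6,T7}
Step 13: signal(T2) -> count=1 queue=[] holders={T1,T6,T7}
Step 14: wait(T4) -> count=0 queue=[] holders={T1,T4,T6,T7}
Step 15: signal(T1) -> count=1 queue=[] holders={T4,T6,T7}
Step 16: wait(T8) -> count=0 queue=[] holders={T4,T6,T7,T8}
Step 17: wait(T3) -> count=0 queue=[T3] holders={T4,T6,T7,T8}
Step 18: wait(T1) -> count=0 queue=[T3,T1] holders={T4,T6,T7,T8}
Final holders: {T4,T6,T7,T8} -> T7 in holders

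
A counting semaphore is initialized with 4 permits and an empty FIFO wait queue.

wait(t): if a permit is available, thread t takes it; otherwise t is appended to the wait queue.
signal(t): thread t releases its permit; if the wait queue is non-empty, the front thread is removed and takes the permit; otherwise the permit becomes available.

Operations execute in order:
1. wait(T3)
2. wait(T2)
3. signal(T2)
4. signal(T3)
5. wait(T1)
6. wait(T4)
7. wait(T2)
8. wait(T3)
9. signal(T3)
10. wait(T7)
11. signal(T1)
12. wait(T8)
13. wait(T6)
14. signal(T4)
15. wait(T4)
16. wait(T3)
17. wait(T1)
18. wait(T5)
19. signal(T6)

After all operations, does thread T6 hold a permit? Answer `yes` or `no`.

Step 1: wait(T3) -> count=3 queue=[] holders={T3}
Step 2: wait(T2) -> count=2 queue=[] holders={T2,T3}
Step 3: signal(T2) -> count=3 queue=[] holders={T3}
Step 4: signal(T3) -> count=4 queue=[] holders={none}
Step 5: wait(T1) -> count=3 queue=[] holders={T1}
Step 6: wait(T4) -> count=2 queue=[] holders={T1,T4}
Step 7: wait(T2) -> count=1 queue=[] holders={T1,T2,T4}
Step 8: wait(T3) -> count=0 queue=[] holders={T1,T2,T3,T4}
Step 9: signal(T3) -> count=1 queue=[] holders={T1,T2,T4}
Step 10: wait(T7) -> count=0 queue=[] holders={T1,T2,T4,T7}
Step 11: signal(T1) -> count=1 queue=[] holders={T2,T4,T7}
Step 12: wait(T8) -> count=0 queue=[] holders={T2,T4,T7,T8}
Step 13: wait(T6) -> count=0 queue=[T6] holders={T2,T4,T7,T8}
Step 14: signal(T4) -> count=0 queue=[] holders={T2,T6,T7,T8}
Step 15: wait(T4) -> count=0 queue=[T4] holders={T2,T6,T7,T8}
Step 16: wait(T3) -> count=0 queue=[T4,T3] holders={T2,T6,T7,T8}
Step 17: wait(T1) -> count=0 queue=[T4,T3,T1] holders={T2,T6,T7,T8}
Step 18: wait(T5) -> count=0 queue=[T4,T3,T1,T5] holders={T2,T6,T7,T8}
Step 19: signal(T6) -> count=0 queue=[T3,T1,T5] holders={T2,T4,T7,T8}
Final holders: {T2,T4,T7,T8} -> T6 not in holders

Answer: no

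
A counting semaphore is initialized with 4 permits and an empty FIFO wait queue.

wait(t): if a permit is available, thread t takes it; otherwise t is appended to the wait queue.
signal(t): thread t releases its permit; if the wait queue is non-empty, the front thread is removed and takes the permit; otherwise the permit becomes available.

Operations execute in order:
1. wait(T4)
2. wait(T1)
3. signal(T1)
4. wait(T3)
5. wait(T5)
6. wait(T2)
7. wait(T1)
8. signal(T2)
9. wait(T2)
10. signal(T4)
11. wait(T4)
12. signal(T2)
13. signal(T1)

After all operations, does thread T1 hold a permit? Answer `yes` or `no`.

Step 1: wait(T4) -> count=3 queue=[] holders={T4}
Step 2: wait(T1) -> count=2 queue=[] holders={T1,T4}
Step 3: signal(T1) -> count=3 queue=[] holders={T4}
Step 4: wait(T3) -> count=2 queue=[] holders={T3,T4}
Step 5: wait(T5) -> count=1 queue=[] holders={T3,T4,T5}
Step 6: wait(T2) -> count=0 queue=[] holders={T2,T3,T4,T5}
Step 7: wait(T1) -> count=0 queue=[T1] holders={T2,T3,T4,T5}
Step 8: signal(T2) -> count=0 queue=[] holders={T1,T3,T4,T5}
Step 9: wait(T2) -> count=0 queue=[T2] holders={T1,T3,T4,T5}
Step 10: signal(T4) -> count=0 queue=[] holders={T1,T2,T3,T5}
Step 11: wait(T4) -> count=0 queue=[T4] holders={T1,T2,T3,T5}
Step 12: signal(T2) -> count=0 queue=[] holders={T1,T3,T4,T5}
Step 13: signal(T1) -> count=1 queue=[] holders={T3,T4,T5}
Final holders: {T3,T4,T5} -> T1 not in holders

Answer: no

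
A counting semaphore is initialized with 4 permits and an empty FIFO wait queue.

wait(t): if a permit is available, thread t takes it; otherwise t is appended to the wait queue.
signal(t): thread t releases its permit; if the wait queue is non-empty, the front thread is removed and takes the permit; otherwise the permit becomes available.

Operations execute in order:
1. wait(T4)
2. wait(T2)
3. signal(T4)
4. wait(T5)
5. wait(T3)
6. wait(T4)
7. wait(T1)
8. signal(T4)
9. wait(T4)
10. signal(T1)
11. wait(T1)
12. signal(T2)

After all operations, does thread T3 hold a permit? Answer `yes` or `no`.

Answer: yes

Derivation:
Step 1: wait(T4) -> count=3 queue=[] holders={T4}
Step 2: wait(T2) -> count=2 queue=[] holders={T2,T4}
Step 3: signal(T4) -> count=3 queue=[] holders={T2}
Step 4: wait(T5) -> count=2 queue=[] holders={T2,T5}
Step 5: wait(T3) -> count=1 queue=[] holders={T2,T3,T5}
Step 6: wait(T4) -> count=0 queue=[] holders={T2,T3,T4,T5}
Step 7: wait(T1) -> count=0 queue=[T1] holders={T2,T3,T4,T5}
Step 8: signal(T4) -> count=0 queue=[] holders={T1,T2,T3,T5}
Step 9: wait(T4) -> count=0 queue=[T4] holders={T1,T2,T3,T5}
Step 10: signal(T1) -> count=0 queue=[] holders={T2,T3,T4,T5}
Step 11: wait(T1) -> count=0 queue=[T1] holders={T2,T3,T4,T5}
Step 12: signal(T2) -> count=0 queue=[] holders={T1,T3,T4,T5}
Final holders: {T1,T3,T4,T5} -> T3 in holders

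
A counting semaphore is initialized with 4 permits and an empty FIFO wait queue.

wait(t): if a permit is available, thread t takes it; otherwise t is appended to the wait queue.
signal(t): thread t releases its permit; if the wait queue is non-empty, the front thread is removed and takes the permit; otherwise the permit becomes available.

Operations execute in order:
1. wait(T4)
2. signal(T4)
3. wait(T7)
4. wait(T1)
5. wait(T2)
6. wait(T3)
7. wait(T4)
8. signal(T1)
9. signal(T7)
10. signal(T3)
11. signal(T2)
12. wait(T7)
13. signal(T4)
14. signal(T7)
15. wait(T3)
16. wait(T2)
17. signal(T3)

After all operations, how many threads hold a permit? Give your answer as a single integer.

Step 1: wait(T4) -> count=3 queue=[] holders={T4}
Step 2: signal(T4) -> count=4 queue=[] holders={none}
Step 3: wait(T7) -> count=3 queue=[] holders={T7}
Step 4: wait(T1) -> count=2 queue=[] holders={T1,T7}
Step 5: wait(T2) -> count=1 queue=[] holders={T1,T2,T7}
Step 6: wait(T3) -> count=0 queue=[] holders={T1,T2,T3,T7}
Step 7: wait(T4) -> count=0 queue=[T4] holders={T1,T2,T3,T7}
Step 8: signal(T1) -> count=0 queue=[] holders={T2,T3,T4,T7}
Step 9: signal(T7) -> count=1 queue=[] holders={T2,T3,T4}
Step 10: signal(T3) -> count=2 queue=[] holders={T2,T4}
Step 11: signal(T2) -> count=3 queue=[] holders={T4}
Step 12: wait(T7) -> count=2 queue=[] holders={T4,T7}
Step 13: signal(T4) -> count=3 queue=[] holders={T7}
Step 14: signal(T7) -> count=4 queue=[] holders={none}
Step 15: wait(T3) -> count=3 queue=[] holders={T3}
Step 16: wait(T2) -> count=2 queue=[] holders={T2,T3}
Step 17: signal(T3) -> count=3 queue=[] holders={T2}
Final holders: {T2} -> 1 thread(s)

Answer: 1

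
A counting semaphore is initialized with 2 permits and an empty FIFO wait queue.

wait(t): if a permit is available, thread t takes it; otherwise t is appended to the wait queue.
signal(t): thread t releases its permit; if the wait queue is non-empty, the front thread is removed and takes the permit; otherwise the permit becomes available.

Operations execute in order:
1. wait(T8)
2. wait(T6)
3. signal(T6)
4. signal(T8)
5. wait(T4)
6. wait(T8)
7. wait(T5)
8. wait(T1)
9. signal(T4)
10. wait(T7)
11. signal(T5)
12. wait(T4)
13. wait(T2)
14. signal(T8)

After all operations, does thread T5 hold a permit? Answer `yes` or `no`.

Answer: no

Derivation:
Step 1: wait(T8) -> count=1 queue=[] holders={T8}
Step 2: wait(T6) -> count=0 queue=[] holders={T6,T8}
Step 3: signal(T6) -> count=1 queue=[] holders={T8}
Step 4: signal(T8) -> count=2 queue=[] holders={none}
Step 5: wait(T4) -> count=1 queue=[] holders={T4}
Step 6: wait(T8) -> count=0 queue=[] holders={T4,T8}
Step 7: wait(T5) -> count=0 queue=[T5] holders={T4,T8}
Step 8: wait(T1) -> count=0 queue=[T5,T1] holders={T4,T8}
Step 9: signal(T4) -> count=0 queue=[T1] holders={T5,T8}
Step 10: wait(T7) -> count=0 queue=[T1,T7] holders={T5,T8}
Step 11: signal(T5) -> count=0 queue=[T7] holders={T1,T8}
Step 12: wait(T4) -> count=0 queue=[T7,T4] holders={T1,T8}
Step 13: wait(T2) -> count=0 queue=[T7,T4,T2] holders={T1,T8}
Step 14: signal(T8) -> count=0 queue=[T4,T2] holders={T1,T7}
Final holders: {T1,T7} -> T5 not in holders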